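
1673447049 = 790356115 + 883090934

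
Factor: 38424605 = 5^1*23^1 * 334127^1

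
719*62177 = 44705263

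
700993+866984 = 1567977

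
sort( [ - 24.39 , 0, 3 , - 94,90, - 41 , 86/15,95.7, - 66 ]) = [ - 94 , - 66, - 41, - 24.39,0, 3, 86/15,  90,95.7 ]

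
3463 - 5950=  - 2487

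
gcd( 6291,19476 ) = 9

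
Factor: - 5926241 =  - 859^1*6899^1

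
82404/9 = 9156 = 9156.00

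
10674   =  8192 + 2482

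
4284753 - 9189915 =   -  4905162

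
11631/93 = 3877/31 = 125.06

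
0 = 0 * 30820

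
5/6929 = 5/6929 = 0.00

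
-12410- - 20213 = 7803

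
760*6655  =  5057800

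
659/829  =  659/829  =  0.79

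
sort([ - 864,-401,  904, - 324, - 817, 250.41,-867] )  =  [ - 867, - 864, - 817,  -  401, - 324, 250.41 , 904 ] 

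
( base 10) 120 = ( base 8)170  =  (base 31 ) 3R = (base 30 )40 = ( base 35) 3f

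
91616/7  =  13088 = 13088.00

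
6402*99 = 633798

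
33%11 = 0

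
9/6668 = 9/6668 = 0.00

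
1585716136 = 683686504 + 902029632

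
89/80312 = 89/80312  =  0.00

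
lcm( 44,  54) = 1188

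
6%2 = 0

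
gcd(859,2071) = 1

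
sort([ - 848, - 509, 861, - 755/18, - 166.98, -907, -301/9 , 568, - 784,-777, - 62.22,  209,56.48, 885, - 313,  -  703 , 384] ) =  [ - 907, - 848,-784, - 777, - 703,- 509 ,-313 ,  -  166.98,  -  62.22, -755/18,-301/9, 56.48, 209, 384, 568 , 861,  885]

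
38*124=4712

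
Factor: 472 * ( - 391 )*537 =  - 2^3*3^1*17^1*23^1*59^1*179^1 =- 99104424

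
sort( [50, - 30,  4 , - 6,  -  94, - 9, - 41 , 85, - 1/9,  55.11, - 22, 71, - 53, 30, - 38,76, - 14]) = [ - 94, - 53, - 41, - 38, - 30,-22, - 14, - 9, - 6, - 1/9,4, 30,50,55.11,71, 76,85 ] 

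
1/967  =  1/967 = 0.00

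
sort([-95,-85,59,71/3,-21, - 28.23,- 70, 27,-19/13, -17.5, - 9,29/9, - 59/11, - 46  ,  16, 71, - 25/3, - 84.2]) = [ - 95, - 85,-84.2,-70, - 46, - 28.23, - 21,-17.5, - 9,-25/3,-59/11, - 19/13,29/9,16,71/3, 27,59,71 ] 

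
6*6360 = 38160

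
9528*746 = 7107888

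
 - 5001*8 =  - 40008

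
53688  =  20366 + 33322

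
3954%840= 594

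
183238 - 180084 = 3154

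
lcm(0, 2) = 0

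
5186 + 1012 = 6198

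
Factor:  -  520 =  - 2^3 * 5^1 * 13^1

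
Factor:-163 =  - 163^1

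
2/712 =1/356 = 0.00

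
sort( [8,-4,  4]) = [-4,4,8]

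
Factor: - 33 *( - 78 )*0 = 0  =  0^1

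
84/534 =14/89 = 0.16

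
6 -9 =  - 3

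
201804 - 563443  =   - 361639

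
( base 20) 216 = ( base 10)826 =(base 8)1472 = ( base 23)1cl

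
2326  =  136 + 2190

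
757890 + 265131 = 1023021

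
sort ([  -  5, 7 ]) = [ - 5,  7 ] 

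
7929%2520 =369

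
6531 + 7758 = 14289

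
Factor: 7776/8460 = 216/235 = 2^3*3^3*5^( - 1)*47^( -1)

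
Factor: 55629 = 3^2*7^1*883^1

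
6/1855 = 6/1855 = 0.00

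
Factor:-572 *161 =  -92092  =  - 2^2*7^1 * 11^1*13^1*23^1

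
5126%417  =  122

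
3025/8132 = 3025/8132 = 0.37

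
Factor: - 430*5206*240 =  -2^6*3^1*5^2*19^1*43^1*137^1=   - 537259200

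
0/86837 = 0 = 0.00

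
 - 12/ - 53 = 12/53 =0.23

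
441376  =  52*8488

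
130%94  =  36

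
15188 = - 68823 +84011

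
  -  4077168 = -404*10092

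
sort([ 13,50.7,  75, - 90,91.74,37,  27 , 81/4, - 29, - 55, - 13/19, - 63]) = [ - 90, - 63,-55, - 29, - 13/19, 13, 81/4,27,  37,50.7 , 75,  91.74] 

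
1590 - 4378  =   - 2788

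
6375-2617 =3758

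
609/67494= 29/3214 = 0.01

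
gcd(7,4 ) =1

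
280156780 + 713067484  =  993224264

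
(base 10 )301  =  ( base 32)9D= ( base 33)94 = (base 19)fg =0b100101101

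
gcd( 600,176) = 8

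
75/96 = 25/32=0.78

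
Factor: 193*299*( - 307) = - 13^1*23^1*193^1 *307^1 =- 17716049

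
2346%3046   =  2346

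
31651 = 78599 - 46948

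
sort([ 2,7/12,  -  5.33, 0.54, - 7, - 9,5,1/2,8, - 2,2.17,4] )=[  -  9, - 7, - 5.33 ,-2  ,  1/2,0.54, 7/12,2, 2.17,4,  5,8]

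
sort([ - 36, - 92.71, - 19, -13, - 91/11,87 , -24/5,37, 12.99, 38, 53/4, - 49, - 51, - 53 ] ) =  [ - 92.71,  -  53 ,-51, - 49, - 36, - 19, - 13, - 91/11,  -  24/5,12.99 , 53/4, 37, 38,87] 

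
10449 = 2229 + 8220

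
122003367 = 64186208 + 57817159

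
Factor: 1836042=2^1*3^1*13^1*23539^1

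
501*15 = 7515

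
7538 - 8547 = -1009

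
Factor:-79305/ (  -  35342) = 2^(-1 ) *3^1*5^1*17^1*41^ ( - 1)*311^1*431^( - 1 )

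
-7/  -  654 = 7/654 = 0.01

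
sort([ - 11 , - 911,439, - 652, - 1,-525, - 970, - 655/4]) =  [ - 970,- 911 , - 652, - 525,-655/4, - 11, - 1 , 439 ] 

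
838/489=838/489 = 1.71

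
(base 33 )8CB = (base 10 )9119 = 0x239f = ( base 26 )dcj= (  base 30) a3t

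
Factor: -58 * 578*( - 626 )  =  2^3*17^2*29^1 *313^1 =20986024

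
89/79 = 89/79 = 1.13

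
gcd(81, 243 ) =81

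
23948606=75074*319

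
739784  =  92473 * 8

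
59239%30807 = 28432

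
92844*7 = 649908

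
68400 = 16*4275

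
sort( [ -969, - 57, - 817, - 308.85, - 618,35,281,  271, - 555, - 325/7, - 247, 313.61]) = [-969,-817, - 618, - 555, -308.85,-247, - 57, - 325/7,35,271,281, 313.61]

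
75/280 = 15/56= 0.27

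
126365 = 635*199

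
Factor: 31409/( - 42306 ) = - 2^(-1)*3^( - 1)*7^2 * 11^( - 1 ) = - 49/66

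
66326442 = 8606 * 7707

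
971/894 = 971/894 = 1.09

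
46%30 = 16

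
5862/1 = 5862  =  5862.00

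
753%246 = 15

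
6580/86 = 3290/43 = 76.51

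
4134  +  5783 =9917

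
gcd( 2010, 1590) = 30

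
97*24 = 2328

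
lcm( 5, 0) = 0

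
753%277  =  199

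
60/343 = 60/343 = 0.17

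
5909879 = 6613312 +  - 703433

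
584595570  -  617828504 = -33232934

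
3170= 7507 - 4337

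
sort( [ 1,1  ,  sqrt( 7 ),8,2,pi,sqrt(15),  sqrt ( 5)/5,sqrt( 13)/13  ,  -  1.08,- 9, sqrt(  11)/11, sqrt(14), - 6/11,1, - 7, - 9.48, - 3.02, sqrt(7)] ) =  [ - 9.48, - 9 , - 7,-3.02,-1.08, - 6/11 , sqrt( 13 ) /13, sqrt( 11 )/11 , sqrt(5) /5,1,  1,1, 2,sqrt( 7 ),sqrt( 7 ) , pi, sqrt(14), sqrt( 15 ),8]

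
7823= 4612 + 3211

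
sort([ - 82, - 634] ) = [ - 634, - 82 ]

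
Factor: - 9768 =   -  2^3*3^1*11^1* 37^1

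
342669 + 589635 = 932304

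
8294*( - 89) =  - 738166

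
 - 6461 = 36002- 42463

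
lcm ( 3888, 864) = 7776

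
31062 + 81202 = 112264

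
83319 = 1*83319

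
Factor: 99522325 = 5^2*  7^1*568699^1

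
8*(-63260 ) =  - 506080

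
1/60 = 1/60 = 0.02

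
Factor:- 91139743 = -91139743^1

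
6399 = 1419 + 4980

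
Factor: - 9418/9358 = - 17^1*277^1 * 4679^(  -  1 ) = - 4709/4679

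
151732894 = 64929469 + 86803425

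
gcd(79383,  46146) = 3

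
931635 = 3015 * 309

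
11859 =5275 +6584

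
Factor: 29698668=2^2*3^2*29^1 * 28447^1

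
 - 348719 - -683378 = 334659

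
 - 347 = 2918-3265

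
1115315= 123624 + 991691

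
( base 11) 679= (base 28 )110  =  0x32c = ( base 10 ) 812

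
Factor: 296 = 2^3*37^1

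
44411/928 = 44411/928 = 47.86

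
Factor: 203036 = 2^2*193^1 * 263^1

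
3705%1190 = 135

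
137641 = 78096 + 59545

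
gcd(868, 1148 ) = 28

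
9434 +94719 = 104153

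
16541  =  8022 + 8519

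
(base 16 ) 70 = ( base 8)160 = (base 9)134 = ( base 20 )5C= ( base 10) 112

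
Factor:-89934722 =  - 2^1 * 44967361^1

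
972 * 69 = 67068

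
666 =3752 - 3086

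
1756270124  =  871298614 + 884971510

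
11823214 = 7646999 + 4176215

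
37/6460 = 37/6460 = 0.01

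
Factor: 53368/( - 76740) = -13342/19185=-2^1*3^(-1 )*5^( - 1)*7^1* 953^1 *1279^( - 1)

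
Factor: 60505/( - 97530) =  - 12101/19506 = - 2^ (  -  1)*3^( - 1)*3251^(  -  1) * 12101^1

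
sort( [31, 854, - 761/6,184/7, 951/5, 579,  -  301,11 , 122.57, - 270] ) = [  -  301, - 270, - 761/6, 11, 184/7, 31,122.57, 951/5, 579, 854]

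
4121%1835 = 451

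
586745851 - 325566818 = 261179033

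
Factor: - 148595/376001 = - 5^1 * 113^1*263^1 *376001^( - 1 )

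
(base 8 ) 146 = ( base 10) 102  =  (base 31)39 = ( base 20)52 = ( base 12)86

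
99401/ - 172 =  - 99401/172 = - 577.91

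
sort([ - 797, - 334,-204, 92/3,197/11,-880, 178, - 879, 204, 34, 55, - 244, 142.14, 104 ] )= [- 880,  -  879, - 797, - 334,-244, - 204,  197/11, 92/3,34,  55, 104 , 142.14, 178, 204] 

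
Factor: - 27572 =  - 2^2*61^1*113^1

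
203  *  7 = 1421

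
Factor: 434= 2^1*7^1*31^1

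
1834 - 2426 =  - 592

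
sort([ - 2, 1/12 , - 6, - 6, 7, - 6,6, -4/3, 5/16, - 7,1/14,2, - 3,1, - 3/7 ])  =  [ - 7  , - 6 ,-6, - 6,  -  3,-2, - 4/3 , - 3/7,1/14,1/12, 5/16,1 , 2, 6,7 ]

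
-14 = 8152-8166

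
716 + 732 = 1448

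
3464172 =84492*41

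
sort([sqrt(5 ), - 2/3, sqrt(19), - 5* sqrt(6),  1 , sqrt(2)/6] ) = [ - 5 * sqrt(6 ),-2/3,sqrt(2 ) /6,  1, sqrt(5),sqrt ( 19 ) ]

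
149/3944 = 149/3944 = 0.04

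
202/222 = 101/111 = 0.91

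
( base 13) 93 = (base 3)11110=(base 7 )231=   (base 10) 120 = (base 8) 170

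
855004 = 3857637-3002633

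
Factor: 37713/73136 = 2^(  -  4)*3^1*7^( - 1)*13^1 * 653^( - 1)*967^1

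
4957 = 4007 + 950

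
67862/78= 33931/39= 870.03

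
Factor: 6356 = 2^2 *7^1*227^1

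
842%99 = 50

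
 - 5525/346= -16+11/346  =  - 15.97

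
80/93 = 80/93 =0.86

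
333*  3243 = 1079919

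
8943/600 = 2981/200=14.90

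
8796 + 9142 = 17938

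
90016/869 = 103+ 509/869 = 103.59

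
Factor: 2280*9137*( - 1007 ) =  - 20978186520 = - 2^3*3^1*5^1*19^2*53^1*9137^1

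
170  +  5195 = 5365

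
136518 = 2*68259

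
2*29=58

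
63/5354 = 63/5354 = 0.01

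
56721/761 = 56721/761 = 74.53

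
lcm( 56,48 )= 336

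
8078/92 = 87+ 37/46 = 87.80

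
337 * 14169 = 4774953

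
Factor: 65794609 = 65794609^1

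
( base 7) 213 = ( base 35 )33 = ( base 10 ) 108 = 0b1101100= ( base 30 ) 3i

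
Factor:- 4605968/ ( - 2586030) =2302984/1293015  =  2^3*3^( - 1 )*5^( - 1 )*86201^(-1) * 287873^1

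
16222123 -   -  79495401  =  95717524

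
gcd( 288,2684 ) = 4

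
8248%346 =290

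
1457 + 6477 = 7934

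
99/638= 9/58 = 0.16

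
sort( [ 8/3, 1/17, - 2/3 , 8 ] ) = [ - 2/3,1/17, 8/3,8]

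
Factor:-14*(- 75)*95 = 99750=2^1*3^1*5^3*7^1 * 19^1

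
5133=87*59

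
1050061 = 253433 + 796628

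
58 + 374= 432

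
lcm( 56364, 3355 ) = 281820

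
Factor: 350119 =7^1*11^1*4547^1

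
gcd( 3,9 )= 3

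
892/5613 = 892/5613 = 0.16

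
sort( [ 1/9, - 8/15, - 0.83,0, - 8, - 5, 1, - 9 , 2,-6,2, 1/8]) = [ - 9, - 8  , - 6 ,  -  5, - 0.83, - 8/15, 0, 1/9,1/8,1, 2, 2] 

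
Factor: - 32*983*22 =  - 692032 =-  2^6*11^1*983^1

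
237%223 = 14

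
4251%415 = 101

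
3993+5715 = 9708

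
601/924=601/924 = 0.65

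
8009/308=26 + 1/308 = 26.00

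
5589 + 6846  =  12435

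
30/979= 30/979=0.03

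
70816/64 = 2213/2 = 1106.50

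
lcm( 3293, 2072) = 184408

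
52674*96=5056704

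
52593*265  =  13937145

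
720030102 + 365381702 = 1085411804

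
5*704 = 3520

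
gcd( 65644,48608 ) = 4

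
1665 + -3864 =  - 2199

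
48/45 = 1 + 1/15 = 1.07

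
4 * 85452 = 341808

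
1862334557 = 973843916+888490641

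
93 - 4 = 89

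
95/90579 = 95/90579 = 0.00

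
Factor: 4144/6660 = 2^2 * 3^( - 2)*5^ ( - 1) * 7^1   =  28/45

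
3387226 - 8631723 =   -  5244497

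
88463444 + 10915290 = 99378734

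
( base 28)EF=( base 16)197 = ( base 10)407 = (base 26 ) FH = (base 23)hg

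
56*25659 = 1436904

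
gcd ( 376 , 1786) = 94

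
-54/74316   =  -1 + 12377/12386 = - 0.00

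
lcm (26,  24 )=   312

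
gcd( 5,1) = 1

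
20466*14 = 286524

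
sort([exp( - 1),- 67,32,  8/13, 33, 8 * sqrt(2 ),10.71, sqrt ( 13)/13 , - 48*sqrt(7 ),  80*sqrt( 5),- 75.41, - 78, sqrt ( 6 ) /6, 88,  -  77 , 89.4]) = [- 48 * sqrt( 7 ) ,  -  78, - 77, - 75.41 ,  -  67,  sqrt( 13 ) /13, exp( - 1), sqrt ( 6)/6,8/13,10.71 , 8*sqrt (2),32,33,88,89.4,80 * sqrt( 5)] 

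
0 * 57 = 0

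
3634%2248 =1386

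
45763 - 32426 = 13337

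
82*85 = 6970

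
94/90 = 1 + 2/45 = 1.04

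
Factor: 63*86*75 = 2^1 * 3^3*5^2*7^1  *  43^1 = 406350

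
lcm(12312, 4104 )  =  12312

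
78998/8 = 9874 + 3/4 = 9874.75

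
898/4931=898/4931 = 0.18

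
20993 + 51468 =72461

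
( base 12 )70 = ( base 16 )54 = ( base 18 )4C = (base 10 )84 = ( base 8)124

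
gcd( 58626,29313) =29313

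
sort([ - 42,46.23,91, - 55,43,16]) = [ - 55,  -  42,16,43, 46.23, 91 ] 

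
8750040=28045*312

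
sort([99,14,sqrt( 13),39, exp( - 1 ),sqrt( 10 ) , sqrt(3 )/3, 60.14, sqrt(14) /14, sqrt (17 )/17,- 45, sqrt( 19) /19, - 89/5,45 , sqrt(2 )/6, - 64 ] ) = [ - 64, - 45 ,-89/5, sqrt ( 19)/19,sqrt( 2)/6, sqrt(17 ) /17,  sqrt(14 )/14, exp(-1 ), sqrt(3)/3 , sqrt( 10),sqrt(13), 14,  39, 45,60.14, 99 ] 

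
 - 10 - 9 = -19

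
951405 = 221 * 4305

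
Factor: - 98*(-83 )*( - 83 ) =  -2^1 * 7^2*83^2 = - 675122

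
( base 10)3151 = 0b110001001111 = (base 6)22331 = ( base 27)48j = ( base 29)3LJ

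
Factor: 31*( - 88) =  - 2^3*11^1*31^1 = - 2728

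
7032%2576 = 1880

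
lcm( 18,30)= 90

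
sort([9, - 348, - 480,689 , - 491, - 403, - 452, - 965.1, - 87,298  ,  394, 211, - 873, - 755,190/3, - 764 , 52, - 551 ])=[ - 965.1, -873, - 764, - 755 ,-551 ,-491, - 480, - 452, - 403, - 348, - 87,9, 52,190/3,211,298,394,689] 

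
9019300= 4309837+4709463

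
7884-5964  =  1920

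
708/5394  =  118/899=0.13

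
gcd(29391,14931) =3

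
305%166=139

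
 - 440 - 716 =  - 1156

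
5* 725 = 3625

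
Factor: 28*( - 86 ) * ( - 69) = 2^3 * 3^1 * 7^1*23^1*43^1 = 166152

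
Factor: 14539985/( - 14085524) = -2^( - 2) * 5^1 * 47^(- 1) * 74923^ (-1 )*2907997^1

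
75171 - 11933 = 63238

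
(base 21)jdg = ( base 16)21DC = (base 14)3232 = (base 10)8668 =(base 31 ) 90J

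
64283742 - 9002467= 55281275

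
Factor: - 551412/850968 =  - 289/446= -2^( - 1)*17^2 * 223^(-1)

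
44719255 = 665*67247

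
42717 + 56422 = 99139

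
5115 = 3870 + 1245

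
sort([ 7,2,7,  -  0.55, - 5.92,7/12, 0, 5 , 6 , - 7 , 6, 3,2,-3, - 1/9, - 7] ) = [-7, - 7, -5.92,-3,  -  0.55, - 1/9,0,7/12,2,2,3,5, 6,6,7,7] 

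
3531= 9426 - 5895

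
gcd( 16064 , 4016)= 4016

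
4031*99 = 399069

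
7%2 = 1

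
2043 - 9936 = - 7893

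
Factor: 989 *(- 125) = - 123625  =  - 5^3*23^1*43^1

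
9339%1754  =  569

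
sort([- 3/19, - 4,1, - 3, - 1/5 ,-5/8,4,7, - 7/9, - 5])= [ - 5, - 4, - 3, - 7/9, - 5/8 , - 1/5,-3/19, 1, 4,7]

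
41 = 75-34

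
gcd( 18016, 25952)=32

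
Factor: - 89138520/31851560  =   - 3^2*13^( - 1)* 61253^ ( - 1)* 247607^1 = - 2228463/796289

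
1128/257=1128/257=   4.39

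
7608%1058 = 202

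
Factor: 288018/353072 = 144009/176536 =2^( - 3)*3^2 * 16001^1*22067^(  -  1 ) 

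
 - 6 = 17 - 23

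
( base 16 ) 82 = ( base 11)109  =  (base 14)94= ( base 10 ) 130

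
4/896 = 1/224 = 0.00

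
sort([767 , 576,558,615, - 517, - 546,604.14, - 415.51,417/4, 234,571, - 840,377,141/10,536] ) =[ - 840 , - 546, - 517,  -  415.51,  141/10,417/4, 234,377, 536,558,571,576,604.14,615,767 ] 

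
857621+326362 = 1183983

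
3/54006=1/18002 = 0.00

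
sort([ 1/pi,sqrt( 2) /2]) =[ 1/pi, sqrt(2 )/2 ]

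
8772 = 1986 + 6786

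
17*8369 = 142273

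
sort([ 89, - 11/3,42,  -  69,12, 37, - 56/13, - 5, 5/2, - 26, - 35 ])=[ - 69, - 35, - 26, - 5, - 56/13,-11/3,5/2, 12,37,42,  89] 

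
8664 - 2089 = 6575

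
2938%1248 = 442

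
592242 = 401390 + 190852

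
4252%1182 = 706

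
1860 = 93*20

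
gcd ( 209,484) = 11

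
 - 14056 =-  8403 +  - 5653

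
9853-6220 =3633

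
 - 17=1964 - 1981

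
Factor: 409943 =409943^1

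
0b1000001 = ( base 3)2102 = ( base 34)1V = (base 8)101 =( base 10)65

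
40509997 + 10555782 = 51065779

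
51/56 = 51/56 = 0.91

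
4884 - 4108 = 776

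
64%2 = 0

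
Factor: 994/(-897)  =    -  2^1 * 3^ (-1 ) * 7^1*13^( - 1 )*23^(  -  1 )*71^1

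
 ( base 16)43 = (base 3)2111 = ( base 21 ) 34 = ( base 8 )103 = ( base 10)67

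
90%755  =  90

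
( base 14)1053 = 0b101100000001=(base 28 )3GH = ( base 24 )4l9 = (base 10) 2817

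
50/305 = 10/61 = 0.16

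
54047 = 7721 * 7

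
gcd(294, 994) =14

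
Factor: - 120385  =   - 5^1*24077^1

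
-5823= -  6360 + 537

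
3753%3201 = 552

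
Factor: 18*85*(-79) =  - 120870 = - 2^1*3^2*5^1*17^1*79^1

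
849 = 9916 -9067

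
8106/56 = 579/4= 144.75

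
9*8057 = 72513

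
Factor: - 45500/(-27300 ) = 5/3 = 3^( - 1)*5^1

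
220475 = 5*44095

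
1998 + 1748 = 3746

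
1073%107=3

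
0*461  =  0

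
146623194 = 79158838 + 67464356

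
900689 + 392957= 1293646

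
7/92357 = 7/92357 = 0.00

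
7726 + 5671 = 13397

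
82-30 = 52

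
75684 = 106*714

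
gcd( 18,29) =1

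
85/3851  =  85/3851 = 0.02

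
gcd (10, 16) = 2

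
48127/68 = 2831/4 = 707.75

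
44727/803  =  44727/803 =55.70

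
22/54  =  11/27 = 0.41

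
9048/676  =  13 + 5/13 = 13.38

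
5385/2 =5385/2 = 2692.50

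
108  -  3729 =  - 3621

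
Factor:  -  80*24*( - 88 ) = 168960 = 2^10*3^1 * 5^1 *11^1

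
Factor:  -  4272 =-2^4*3^1*89^1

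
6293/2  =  6293/2 = 3146.50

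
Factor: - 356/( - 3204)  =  3^( - 2) = 1/9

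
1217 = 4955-3738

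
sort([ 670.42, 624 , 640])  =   [624,640, 670.42 ]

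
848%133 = 50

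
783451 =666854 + 116597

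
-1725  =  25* ( - 69 ) 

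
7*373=2611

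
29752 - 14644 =15108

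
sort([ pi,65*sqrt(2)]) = [ pi,65*sqrt (2) ]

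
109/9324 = 109/9324= 0.01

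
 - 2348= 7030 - 9378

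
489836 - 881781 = -391945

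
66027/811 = 81 + 336/811= 81.41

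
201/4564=201/4564 = 0.04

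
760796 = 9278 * 82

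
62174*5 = 310870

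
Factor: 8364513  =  3^1*31^1*53^1*1697^1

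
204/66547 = 204/66547 = 0.00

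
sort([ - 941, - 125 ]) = [ - 941,- 125]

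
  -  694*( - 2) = 1388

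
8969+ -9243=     -  274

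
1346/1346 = 1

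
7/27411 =7/27411=0.00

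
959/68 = 959/68 = 14.10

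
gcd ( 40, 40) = 40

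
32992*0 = 0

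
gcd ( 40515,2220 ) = 555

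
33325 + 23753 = 57078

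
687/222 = 3 +7/74= 3.09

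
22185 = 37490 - 15305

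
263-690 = -427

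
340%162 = 16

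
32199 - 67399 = -35200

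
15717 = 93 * 169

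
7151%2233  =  452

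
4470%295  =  45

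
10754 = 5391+5363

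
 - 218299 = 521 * (-419 )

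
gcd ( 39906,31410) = 18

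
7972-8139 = -167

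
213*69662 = 14838006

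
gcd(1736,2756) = 4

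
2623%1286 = 51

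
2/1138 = 1/569  =  0.00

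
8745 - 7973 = 772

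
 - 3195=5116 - 8311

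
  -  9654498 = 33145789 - 42800287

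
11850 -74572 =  - 62722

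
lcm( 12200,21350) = 85400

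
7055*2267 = 15993685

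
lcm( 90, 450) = 450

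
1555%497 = 64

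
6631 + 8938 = 15569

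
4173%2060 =53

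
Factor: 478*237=113286 = 2^1*3^1*79^1*239^1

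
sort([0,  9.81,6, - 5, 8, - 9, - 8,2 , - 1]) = [  -  9, - 8, - 5 , - 1, 0, 2,  6,8 , 9.81 ] 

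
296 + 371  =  667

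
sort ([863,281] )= [ 281,863] 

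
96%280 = 96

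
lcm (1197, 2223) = 15561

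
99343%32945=508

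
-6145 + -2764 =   -  8909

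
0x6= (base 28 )6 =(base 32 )6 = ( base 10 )6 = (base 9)6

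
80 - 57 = 23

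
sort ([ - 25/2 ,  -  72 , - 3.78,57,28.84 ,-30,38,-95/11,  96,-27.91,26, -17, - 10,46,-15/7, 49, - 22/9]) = [ - 72, - 30,-27.91, - 17,-25/2, - 10,-95/11, - 3.78, -22/9, -15/7,26,28.84,38,46  ,  49,57,96 ] 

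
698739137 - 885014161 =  - 186275024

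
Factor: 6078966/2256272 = 3039483/1128136= 2^( - 3 )*3^1*83^( - 1)*709^1*1429^1*1699^( - 1)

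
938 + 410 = 1348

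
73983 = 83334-9351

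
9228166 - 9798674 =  - 570508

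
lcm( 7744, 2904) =23232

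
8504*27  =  229608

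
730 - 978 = - 248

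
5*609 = 3045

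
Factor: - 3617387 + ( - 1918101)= - 2^8*7^1*3089^1=   -5535488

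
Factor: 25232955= 3^1* 5^1*11^1*23^1*61^1*109^1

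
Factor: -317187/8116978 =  - 2^( - 1 ) * 3^2* 13^1*31^( - 1 ) * 89^( - 1)*1471^( - 1 )*2711^1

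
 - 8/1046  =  - 1 +519/523 = -  0.01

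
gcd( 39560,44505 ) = 4945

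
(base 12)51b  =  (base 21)1E8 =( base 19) 212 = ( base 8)1347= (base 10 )743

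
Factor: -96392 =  - 2^3* 12049^1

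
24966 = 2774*9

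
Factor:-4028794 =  - 2^1*7^1*11^1*26161^1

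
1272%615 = 42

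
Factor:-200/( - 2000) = 2^( - 1) * 5^( - 1 )= 1/10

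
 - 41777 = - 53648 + 11871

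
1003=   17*59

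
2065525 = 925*2233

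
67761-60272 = 7489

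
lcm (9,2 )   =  18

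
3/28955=3/28955  =  0.00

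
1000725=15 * 66715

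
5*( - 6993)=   -  34965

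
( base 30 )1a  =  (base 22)1i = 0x28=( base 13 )31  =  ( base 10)40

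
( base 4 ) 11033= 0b101001111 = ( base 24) dn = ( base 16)14f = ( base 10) 335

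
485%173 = 139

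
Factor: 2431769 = 701^1*3469^1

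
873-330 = 543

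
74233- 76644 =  - 2411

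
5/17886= 5/17886  =  0.00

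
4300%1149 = 853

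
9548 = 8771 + 777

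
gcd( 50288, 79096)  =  8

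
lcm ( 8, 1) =8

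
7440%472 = 360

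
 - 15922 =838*( - 19)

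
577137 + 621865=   1199002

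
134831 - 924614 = -789783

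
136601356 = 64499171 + 72102185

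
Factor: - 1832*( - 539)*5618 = 5547482864=2^4*7^2 * 11^1*53^2 * 229^1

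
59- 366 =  - 307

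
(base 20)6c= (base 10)132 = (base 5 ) 1012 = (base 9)156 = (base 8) 204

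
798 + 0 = 798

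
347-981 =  -634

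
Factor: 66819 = 3^1*22273^1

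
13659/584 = 13659/584 = 23.39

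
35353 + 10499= 45852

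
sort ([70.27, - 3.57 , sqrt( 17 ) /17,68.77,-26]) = [-26, - 3.57,sqrt( 17 )/17,68.77,70.27 ]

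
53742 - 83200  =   - 29458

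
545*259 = 141155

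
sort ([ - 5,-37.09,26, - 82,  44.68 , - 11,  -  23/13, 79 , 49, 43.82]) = [ - 82,  -  37.09,- 11, - 5, - 23/13, 26, 43.82, 44.68,49,79]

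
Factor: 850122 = 2^1 * 3^3*7^1 * 13^1*173^1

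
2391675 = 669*3575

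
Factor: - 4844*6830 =-33084520= -2^3*5^1*7^1*173^1 *683^1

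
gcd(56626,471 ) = 1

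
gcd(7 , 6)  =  1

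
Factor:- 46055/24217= -5^1*151^1*397^(- 1 ) = -  755/397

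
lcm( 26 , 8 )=104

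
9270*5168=47907360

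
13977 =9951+4026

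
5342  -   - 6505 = 11847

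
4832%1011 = 788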